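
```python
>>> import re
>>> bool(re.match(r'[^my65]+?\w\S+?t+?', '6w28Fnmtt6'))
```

`match` is anchored at position 0; if the pattern doesn't fit there, it returns None.
Here the pattern fails at index 0, so the call returns None, and `bool(None)` is False.

False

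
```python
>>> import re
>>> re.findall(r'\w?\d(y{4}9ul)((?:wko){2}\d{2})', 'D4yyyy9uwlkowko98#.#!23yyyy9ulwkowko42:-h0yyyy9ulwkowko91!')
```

[('yyyy9ul', 'wkowko42'), ('yyyy9ul', 'wkowko91')]

Pattern: optionally a word character, then a digit; then exactly 4 of a literal 'y', then the literal '9ul' (captured); then the literal 'wko' repeated 2 times, then exactly 2 of a digit (captured).
Walking the string: at [21:38] match '23yyyy9ulwkowko42', groups = ('yyyy9ul', 'wkowko42'); at [40:57] match 'h0yyyy9ulwkowko91', groups = ('yyyy9ul', 'wkowko91').
Multiple groups make `findall` return tuples — one 2-tuple for each match.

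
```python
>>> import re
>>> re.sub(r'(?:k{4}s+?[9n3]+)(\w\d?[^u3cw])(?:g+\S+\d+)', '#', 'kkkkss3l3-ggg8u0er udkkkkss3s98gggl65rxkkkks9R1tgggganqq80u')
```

'#er ud#u'

This matches exactly 4 of the literal 'k', then one or more of the literal 's' (lazy), then one or more of one of [9n3] (non-capturing group); then a word character, then optionally a digit, then any character except [u3cw] (captured); then one or more of the literal 'g', then one or more of a non-whitespace character, then one or more of a digit (non-capturing group).
Matches: at [0:16] → 'kkkkss3l3-ggg8u0'; at [21:58] → 'kkkkss3s98gggl65rxkkkks9R1tgggganqq80'.
`sub` substitutes '#' at each match site.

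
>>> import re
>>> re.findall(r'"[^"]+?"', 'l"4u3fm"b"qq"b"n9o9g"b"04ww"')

Scanning left to right: at [1:8] → '"4u3fm"'; at [9:13] → '"qq"'; at [14:21] → '"n9o9g"'; at [22:28] → '"04ww"'.
Since nothing is captured, `findall` lists the 4 matched substrings directly.

['"4u3fm"', '"qq"', '"n9o9g"', '"04ww"']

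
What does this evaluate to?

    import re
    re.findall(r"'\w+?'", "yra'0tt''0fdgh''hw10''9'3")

["'0tt'", "'0fdgh'", "'hw10'", "'9'"]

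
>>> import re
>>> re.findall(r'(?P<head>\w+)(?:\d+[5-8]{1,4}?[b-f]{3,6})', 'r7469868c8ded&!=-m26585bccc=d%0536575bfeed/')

The pattern matches one or more of a word character (captured as 'head'); then one or more of a digit, then 1 to 4 of a character in [5-8] (lazy), then 3 to 6 of a character in [b-f] (non-capturing group).
Matches: at [17:27] match 'm26585bccc', group 1 = 'm265'; at [30:42] match '0536575bfeed', group 1 = '05365'.
`findall` collects group 1 from each match (2 total).

['m265', '05365']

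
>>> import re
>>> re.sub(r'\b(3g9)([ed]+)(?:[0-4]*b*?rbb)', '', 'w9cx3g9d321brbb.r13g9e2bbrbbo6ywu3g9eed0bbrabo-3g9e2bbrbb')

'w9cx3g9d321brbb.r13g9e2bbrbbo6ywu3g9eed0bbrabo-'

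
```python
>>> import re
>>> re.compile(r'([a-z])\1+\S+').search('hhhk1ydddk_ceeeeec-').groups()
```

`\1` has to match the exact text group 1 already captured.
`re.search` tries every starting position until one works.
The match spans [0:19] → 'hhhk1ydddk_ceeeeec-'.
Captured: group 1 = 'h'.

('h',)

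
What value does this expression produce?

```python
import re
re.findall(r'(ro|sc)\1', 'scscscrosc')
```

`\1` has to match the exact text group 1 already captured.
Matches: at [0:4] match 'scsc', group 1 = 'sc'.
`findall` collects group 1 from the one match (1 total).

['sc']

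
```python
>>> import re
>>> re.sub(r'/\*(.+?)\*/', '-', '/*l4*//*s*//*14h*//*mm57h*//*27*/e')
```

Every occurrence is swapped for '-'.

'-----e'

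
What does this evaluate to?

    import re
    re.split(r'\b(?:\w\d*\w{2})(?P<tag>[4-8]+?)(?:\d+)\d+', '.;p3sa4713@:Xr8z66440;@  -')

Because the quantifier is non-greedy, it stops expanding at the earliest point where the rest of the pattern can succeed.
Because the pattern has a capturing group, `split` also inserts each captured text between the pieces.

['.;', '4', '@:Xr8z66440;@  -']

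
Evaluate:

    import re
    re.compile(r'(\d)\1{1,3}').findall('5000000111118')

The backreference `\1` re-matches whatever the first group consumed, character for character.
Matches: at [1:5] match '0000', group 1 = '0'; at [5:7] match '00', group 1 = '0'; at [7:11] match '1111', group 1 = '1'.
`findall` collects group 1 from each match (3 total).

['0', '0', '1']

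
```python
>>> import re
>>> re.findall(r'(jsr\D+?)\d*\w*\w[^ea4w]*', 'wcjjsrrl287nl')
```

['jsrr']

This matches the literal 'jsr', then one or more of a non-digit (lazy) (captured); then zero or more of a digit; then zero or more of a word character, then a word character, then zero or more of any character except [ea4w].
Lazy quantifiers expand one character at a time until the remainder of the pattern can match.
Walking the string: at [3:13] match 'jsrrl287nl', group 1 = 'jsrr'.
Because there's exactly one group, `findall` drops the full match and keeps group 1 from the one hit.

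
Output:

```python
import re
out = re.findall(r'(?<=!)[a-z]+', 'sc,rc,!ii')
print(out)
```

The positive lookaround only admits positions where the adjacent text matches; those characters stay outside the span.
With no groups in the pattern, `findall` gives back each whole match — 1 here.

['ii']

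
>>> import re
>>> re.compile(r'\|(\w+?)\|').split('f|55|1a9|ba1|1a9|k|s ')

['f', '55', '1a9', 'ba1', '1a9', 'k', 's ']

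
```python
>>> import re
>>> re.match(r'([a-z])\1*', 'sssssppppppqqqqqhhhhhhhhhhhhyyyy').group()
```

A backreference is literal: `\1` must see the identical characters the first group matched.
`re.match` only tries the pattern at the start of the string.
The match spans [0:5] → 'sssss'.
Captured: group 1 = 's'.

'sssss'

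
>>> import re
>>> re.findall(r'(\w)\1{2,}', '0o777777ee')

`\1` has to match the exact text group 1 already captured.
Matches: at [2:8] match '777777', group 1 = '7'.
With a single group, `findall` returns only what that group captured — 1 item.

['7']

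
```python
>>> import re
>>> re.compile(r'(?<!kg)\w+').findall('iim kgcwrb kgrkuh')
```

['iim', 'kgcwrb', 'kgrkuh']

Because the assertion is negative and zero-width, positions next to the forbidden text are skipped.
Scanning left to right: at [0:3] → 'iim'; at [4:10] → 'kgcwrb'; at [11:17] → 'kgrkuh'.
With no groups in the pattern, `findall` gives back each whole match — 3 here.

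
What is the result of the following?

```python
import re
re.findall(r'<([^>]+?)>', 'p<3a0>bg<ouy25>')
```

Matches: at [1:6] match '<3a0>', group 1 = '3a0'; at [8:15] match '<ouy25>', group 1 = 'ouy25'.
With a single group, `findall` returns only what that group captured — 2 items.

['3a0', 'ouy25']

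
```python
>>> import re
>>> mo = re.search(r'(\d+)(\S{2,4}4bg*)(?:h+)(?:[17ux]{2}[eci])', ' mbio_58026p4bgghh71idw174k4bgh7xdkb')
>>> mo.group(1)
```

The match spans [6:21] → '58026p4bgghh71i'.
Captured: group 1 = '5802', group 2 = '6p4bgg'.

'5802'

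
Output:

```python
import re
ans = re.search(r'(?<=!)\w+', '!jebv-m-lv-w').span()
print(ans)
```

(1, 5)

The positive lookaround only admits positions where the adjacent text matches; those characters stay outside the span.
The match spans [1:5] → 'jebv'.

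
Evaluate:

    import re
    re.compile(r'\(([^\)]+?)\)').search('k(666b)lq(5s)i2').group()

'(666b)'

Unlike `match`, `search` isn't anchored — it looks for the pattern anywhere in the string.
The match spans [1:7] → '(666b)'.
Captured: group 1 = '666b'.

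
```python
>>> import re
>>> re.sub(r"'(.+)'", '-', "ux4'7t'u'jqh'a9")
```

'ux4-a9'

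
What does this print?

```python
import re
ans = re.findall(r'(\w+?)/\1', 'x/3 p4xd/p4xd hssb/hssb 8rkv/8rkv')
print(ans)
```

The backreference `\1` re-matches whatever the first group consumed, character for character.
Because there's exactly one group, `findall` drops the full match and keeps group 1 from each hit.

['p4xd', 'hssb', '8rkv']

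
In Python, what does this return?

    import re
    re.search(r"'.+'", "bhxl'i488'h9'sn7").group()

The match spans [4:13] → "'i488'h9'".

"'i488'h9'"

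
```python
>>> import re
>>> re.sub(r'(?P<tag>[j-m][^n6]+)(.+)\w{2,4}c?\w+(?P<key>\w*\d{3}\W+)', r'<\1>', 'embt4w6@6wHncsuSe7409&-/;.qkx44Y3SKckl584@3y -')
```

The pattern matches a character in [j-m], then one or more of any character except [n6] (captured as 'tag'); then one or more of any character (captured); then 2 to 4 of a word character, then optionally a literal 'c', then one or more of a word character; then zero or more of a word character, then exactly 3 of a digit, then one or more of a non-word character (captured as 'key').
Matches: at [1:42] → 'mbt4w6@6wHncsuSe7409&-/;.qkx44Y3SKckl584@'.
Each match is replaced using the text its own group 1 captured.

'e<mbt4w>3y -'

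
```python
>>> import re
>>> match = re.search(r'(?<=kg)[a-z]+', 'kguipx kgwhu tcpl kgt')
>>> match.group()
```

'uipx'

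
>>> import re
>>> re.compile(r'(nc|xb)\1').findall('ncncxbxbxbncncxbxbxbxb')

`\1` is not a pattern — it's the concrete string captured by group 1, re-applied verbatim.
Walking the string: at [0:4] match 'ncnc', group 1 = 'nc'; at [4:8] match 'xbxb', group 1 = 'xb'; at [10:14] match 'ncnc', group 1 = 'nc'; at [14:18] match 'xbxb', group 1 = 'xb'; at [18:22] match 'xbxb', group 1 = 'xb'.
With a single group, `findall` returns only what that group captured — 5 items.

['nc', 'xb', 'nc', 'xb', 'xb']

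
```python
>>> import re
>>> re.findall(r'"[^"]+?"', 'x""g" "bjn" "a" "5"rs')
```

['"g"', '"bjn"', '"a"', '"5"']

Matches: at [2:5] → '"g"'; at [6:11] → '"bjn"'; at [12:15] → '"a"'; at [16:19] → '"5"'.
With no groups in the pattern, `findall` gives back each whole match — 4 here.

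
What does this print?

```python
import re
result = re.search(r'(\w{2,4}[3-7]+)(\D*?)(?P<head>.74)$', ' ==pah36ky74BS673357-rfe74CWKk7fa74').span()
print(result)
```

(26, 35)

This matches 2 to 4 of a word character, then one or more of a character in [3-7] (captured); then zero or more of a non-digit (lazy) (captured); then any character, then the literal '74' (captured as 'head'); then anchored at the end.
`re.search` scans for the first position where the pattern succeeds.
The match spans [26:35] → 'CWKk7fa74'.
Captured: group 1 = 'CWKk7', group 2 = 'f', group 3 = 'a74'.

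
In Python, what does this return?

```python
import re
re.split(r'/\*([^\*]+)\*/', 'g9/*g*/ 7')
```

['g9', 'g', ' 7']

Matches to split on: at [2:7] → '/*g*/'.
Because the pattern has a capturing group, `split` also inserts each captured text between the pieces.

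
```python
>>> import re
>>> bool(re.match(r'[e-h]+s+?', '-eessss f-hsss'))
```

`re.match` only tries the pattern at the start of the string.
Here the pattern fails at index 0, so the call returns None, and `bool(None)` is False.

False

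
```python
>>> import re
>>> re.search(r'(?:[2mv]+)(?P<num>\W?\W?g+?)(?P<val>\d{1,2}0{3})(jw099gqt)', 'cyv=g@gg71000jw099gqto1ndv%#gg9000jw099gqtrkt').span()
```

Pattern: one or more of one of [2mv] (non-capturing group); then optionally a non-word character, then optionally a non-word character, then one or more of the literal 'g' (lazy) (captured as 'num'); then 1 to 2 of a digit, then exactly 3 of a literal '0' (captured as 'val'); then the literal 'jw0', then the literal '99', then the literal 'gqt' (captured).
`search` walks the string left to right and returns the first match it finds.
The match spans [25:42] → 'v%#gg9000jw099gqt'.
Captured: group 1 = '%#gg', group 2 = '9000', group 3 = 'jw099gqt'.

(25, 42)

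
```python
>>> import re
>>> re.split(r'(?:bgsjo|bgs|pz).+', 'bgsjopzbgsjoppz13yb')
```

['', '']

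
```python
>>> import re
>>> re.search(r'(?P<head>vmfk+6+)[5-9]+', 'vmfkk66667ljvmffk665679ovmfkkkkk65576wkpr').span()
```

This matches the literal 'vmf', then one or more of the literal 'k', then one or more of a literal '6' (captured as 'head'); then one or more of a character in [5-9].
`re.search` tries every starting position until one works.
The match spans [0:10] → 'vmfkk66667'.
Captured: group 1 = 'vmfkk6666'.

(0, 10)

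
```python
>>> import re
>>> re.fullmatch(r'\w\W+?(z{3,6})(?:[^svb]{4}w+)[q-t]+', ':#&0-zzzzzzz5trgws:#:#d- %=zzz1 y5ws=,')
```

None

`re.fullmatch` requires the pattern to consume the entire string.
Here there's no way to consume every character, so the call returns None.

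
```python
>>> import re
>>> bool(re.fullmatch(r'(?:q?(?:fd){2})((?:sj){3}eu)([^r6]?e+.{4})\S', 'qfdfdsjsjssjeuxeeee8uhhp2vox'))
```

False

`re.fullmatch` requires the pattern to consume the entire string.
Here there's no way to consume every character, so the call returns None, and `bool(None)` is False.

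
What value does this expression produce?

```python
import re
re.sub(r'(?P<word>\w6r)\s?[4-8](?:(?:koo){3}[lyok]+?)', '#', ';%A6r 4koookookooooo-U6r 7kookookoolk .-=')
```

';%A6r 4koookookooooo-#k .-='

The pattern matches a word character, then the literal '6r' (captured as 'word'); then optionally whitespace, then a character in [4-8]; then the literal 'koo' repeated 3 times, then one or more of one of [lyok] (lazy) (non-capturing group).
A non-greedy quantifier consumes as few characters as it can — just enough that the remainder of the pattern still matches from where it stops; whatever follows it matches normally.
Matches: at [21:36] → 'U6r 7kookookool'.
Every occurrence is swapped for '#'.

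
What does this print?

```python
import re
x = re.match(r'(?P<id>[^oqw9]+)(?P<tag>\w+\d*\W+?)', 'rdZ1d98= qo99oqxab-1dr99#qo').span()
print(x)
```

(0, 8)

Pattern: one or more of any character except [oqw9] (captured as 'id'); then one or more of a word character, then zero or more of a digit, then one or more of a non-word character (lazy) (captured as 'tag').
Because the quantifier is non-greedy, it stops expanding at the earliest point where the rest of the pattern can succeed.
`re.match` won't scan ahead — the pattern has to work from the very first character.
The match spans [0:8] → 'rdZ1d98='.
Captured: group 1 = 'rdZ1d', group 2 = '98='.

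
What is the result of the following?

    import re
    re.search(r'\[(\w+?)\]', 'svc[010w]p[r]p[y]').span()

`search` walks the string left to right and returns the first match it finds.
The match spans [3:9] → '[010w]'.
Captured: group 1 = '010w'.

(3, 9)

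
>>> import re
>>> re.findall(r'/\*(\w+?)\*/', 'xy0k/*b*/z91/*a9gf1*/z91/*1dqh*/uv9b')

Scanning left to right: at [4:9] match '/*b*/', group 1 = 'b'; at [12:21] match '/*a9gf1*/', group 1 = 'a9gf1'; at [24:32] match '/*1dqh*/', group 1 = '1dqh'.
Because there's exactly one group, `findall` drops the full match and keeps group 1 from each hit.

['b', 'a9gf1', '1dqh']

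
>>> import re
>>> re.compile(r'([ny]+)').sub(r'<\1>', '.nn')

Each match is replaced using the text its own group 1 captured.

'.<nn>'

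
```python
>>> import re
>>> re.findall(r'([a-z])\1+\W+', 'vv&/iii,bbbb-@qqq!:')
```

After group 1 captures some text, `\1` only succeeds where that same text appears again.
Walking the string: at [0:4] match 'vv&/', group 1 = 'v'; at [4:8] match 'iii,', group 1 = 'i'; at [8:14] match 'bbbb-@', group 1 = 'b'; at [14:19] match 'qqq!:', group 1 = 'q'.
`findall` collects group 1 from each match (4 total).

['v', 'i', 'b', 'q']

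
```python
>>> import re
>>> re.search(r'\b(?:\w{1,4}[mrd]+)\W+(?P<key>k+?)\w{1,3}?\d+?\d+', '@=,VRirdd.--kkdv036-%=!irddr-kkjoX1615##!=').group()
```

'VRirdd.--kkdv036'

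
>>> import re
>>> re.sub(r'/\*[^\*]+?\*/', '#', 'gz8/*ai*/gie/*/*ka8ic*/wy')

'gz8#gie/*#wy'

Every occurrence is swapped for '#'.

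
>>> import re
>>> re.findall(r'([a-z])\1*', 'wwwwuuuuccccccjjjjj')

['w', 'u', 'c', 'j']

After group 1 captures some text, `\1` only succeeds where that same text appears again.
`findall` collects group 1 from each match (4 total).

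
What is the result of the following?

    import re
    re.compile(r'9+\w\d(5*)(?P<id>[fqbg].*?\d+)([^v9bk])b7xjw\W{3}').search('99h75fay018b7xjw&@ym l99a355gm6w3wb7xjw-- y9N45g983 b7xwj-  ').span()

(0, 42)

The pattern matches one or more of the literal '9', then a word character, then a digit; then zero or more of a literal '5' (captured); then one of [fqbg], then zero or more of any character (lazy), then one or more of a digit (captured as 'id'); then any character except [v9bk] (captured); then the literal 'b7', then the literal 'xjw', then exactly 3 of a non-word character.
`search` walks the string left to right and returns the first match it finds.
The match spans [0:42] → '99h75fay018b7xjw&@ym l99a355gm6w3wb7xjw-- '.
Captured: group 1 = '5', group 2 = 'fay018b7xjw&@ym l99a355gm6w3', group 3 = 'w'.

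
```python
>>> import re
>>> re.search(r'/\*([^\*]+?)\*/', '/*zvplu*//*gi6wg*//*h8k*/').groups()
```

('zvplu',)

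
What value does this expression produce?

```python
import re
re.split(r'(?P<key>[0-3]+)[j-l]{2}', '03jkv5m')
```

['', '03', 'v5m']

Pattern: one or more of a character in [0-3] (captured as 'key'); then exactly 2 of a character in [j-l].
Matches to split on: at [0:4] → '03jk'.
`re.split` interleaves the captured-group text with the surrounding fragments.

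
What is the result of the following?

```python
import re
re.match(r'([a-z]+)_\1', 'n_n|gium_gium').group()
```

'n_n'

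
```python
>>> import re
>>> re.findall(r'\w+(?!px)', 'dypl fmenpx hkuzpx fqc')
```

['dypl', 'fmenpx', 'hkuzpx', 'fqc']

Because the assertion is negative and zero-width, positions next to the forbidden text are skipped.
Matches: at [0:4] → 'dypl'; at [5:11] → 'fmenpx'; at [12:18] → 'hkuzpx'; at [19:22] → 'fqc'.
Since nothing is captured, `findall` lists the 4 matched substrings directly.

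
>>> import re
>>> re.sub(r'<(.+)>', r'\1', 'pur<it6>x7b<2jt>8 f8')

Matches: at [3:16] → '<it6>x7b<2jt>'.
Each match is replaced using the text its own group 1 captured.

'purit6>x7b<2jt8 f8'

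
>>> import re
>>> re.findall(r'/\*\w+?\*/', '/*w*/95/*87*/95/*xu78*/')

['/*w*/', '/*87*/', '/*xu78*/']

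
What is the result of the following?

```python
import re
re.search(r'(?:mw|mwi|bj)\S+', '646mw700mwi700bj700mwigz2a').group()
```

The match spans [3:26] → 'mw700mwi700bj700mwigz2a'.

'mw700mwi700bj700mwigz2a'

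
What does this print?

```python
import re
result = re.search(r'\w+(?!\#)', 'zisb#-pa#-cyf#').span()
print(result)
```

(0, 3)

The negative lookahead/lookbehind blocks any match where the forbidden context is present.
`re.search` scans for the first position where the pattern succeeds.
The match spans [0:3] → 'zis'.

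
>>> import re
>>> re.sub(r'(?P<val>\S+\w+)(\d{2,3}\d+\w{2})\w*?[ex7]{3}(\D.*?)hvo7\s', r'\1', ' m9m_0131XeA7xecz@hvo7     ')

' m9m_0    '

The replacement refers to a captured group, so each match is rewritten using its own captured text.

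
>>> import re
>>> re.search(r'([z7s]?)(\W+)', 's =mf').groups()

('s', ' =')

Pattern: optionally one of [z7s] (captured); then one or more of a non-word character (captured).
`search` walks the string left to right and returns the first match it finds.
The match spans [0:3] → 's ='.
Captured: group 1 = 's', group 2 = ' ='.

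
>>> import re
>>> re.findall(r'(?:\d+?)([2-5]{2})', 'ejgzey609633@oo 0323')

Because the quantifier is non-greedy, it stops expanding at the earliest point where the rest of the pattern can succeed.
With a single group, `findall` returns only what that group captured — 2 items.

['33', '32']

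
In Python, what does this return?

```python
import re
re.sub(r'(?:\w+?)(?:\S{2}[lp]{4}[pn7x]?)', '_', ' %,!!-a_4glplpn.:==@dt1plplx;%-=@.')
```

' %,!!-_.:==@_;%-=@.'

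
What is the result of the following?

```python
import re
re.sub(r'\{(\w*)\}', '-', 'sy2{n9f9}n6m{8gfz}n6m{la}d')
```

'sy2-n6m-n6m-d'

Matches: at [3:9] → '{n9f9}'; at [12:18] → '{8gfz}'; at [21:25] → '{la}'.
Every occurrence is swapped for '-'.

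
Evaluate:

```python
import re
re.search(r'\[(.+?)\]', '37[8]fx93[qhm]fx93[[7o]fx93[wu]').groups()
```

('8',)

The `?` after the quantifier makes it lazy — it takes as little as possible before letting the rest of the pattern try.
`search` walks the string left to right and returns the first match it finds.
The match spans [2:5] → '[8]'.
Captured: group 1 = '8'.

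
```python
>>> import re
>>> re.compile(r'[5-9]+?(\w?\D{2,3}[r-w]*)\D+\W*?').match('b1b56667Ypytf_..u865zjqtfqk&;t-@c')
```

This matches one or more of a character in [5-9] (lazy); then optionally a word character, then 2 to 3 of a non-digit, then zero or more of a character in [r-w] (captured); then one or more of a non-digit, then zero or more of a non-word character (lazy).
With `match`, the pattern is implicitly anchored at the beginning.
Here the string doesn't start with a match, so the call returns None.

None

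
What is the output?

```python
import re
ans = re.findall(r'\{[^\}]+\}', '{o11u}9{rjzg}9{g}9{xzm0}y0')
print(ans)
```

['{o11u}', '{rjzg}', '{g}', '{xzm0}']

With no groups in the pattern, `findall` gives back each whole match — 4 here.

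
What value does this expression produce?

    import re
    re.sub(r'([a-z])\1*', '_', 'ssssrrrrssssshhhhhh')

A backreference is literal: `\1` must see the identical characters the first group matched.
Matches: at [0:4] → 'ssss'; at [4:8] → 'rrrr'; at [8:13] → 'sssss'; at [13:19] → 'hhhhhh'.
`sub` substitutes '_' at each match site.

'____'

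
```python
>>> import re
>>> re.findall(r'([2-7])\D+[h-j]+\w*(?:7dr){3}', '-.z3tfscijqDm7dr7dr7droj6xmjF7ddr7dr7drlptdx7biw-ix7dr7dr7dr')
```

['3', '7']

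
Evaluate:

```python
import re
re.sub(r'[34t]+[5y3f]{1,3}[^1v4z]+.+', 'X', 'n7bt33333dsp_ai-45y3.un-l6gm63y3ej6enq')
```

'n7bX'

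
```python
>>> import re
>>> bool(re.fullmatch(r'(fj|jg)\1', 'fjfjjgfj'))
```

False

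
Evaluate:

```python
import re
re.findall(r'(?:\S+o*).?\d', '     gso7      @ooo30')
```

['gso7', '@ooo30']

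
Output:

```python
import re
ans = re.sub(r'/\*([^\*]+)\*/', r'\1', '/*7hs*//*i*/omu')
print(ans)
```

7hsiomu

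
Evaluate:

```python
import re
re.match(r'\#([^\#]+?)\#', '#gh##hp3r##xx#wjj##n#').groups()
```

('gh',)

The match spans [0:4] → '#gh#'.
Captured: group 1 = 'gh'.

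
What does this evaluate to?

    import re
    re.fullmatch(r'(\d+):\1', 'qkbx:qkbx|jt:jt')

None

`fullmatch` succeeds only if the pattern covers the string from start to end.
Here the string isn't matched end-to-end, so the call returns None.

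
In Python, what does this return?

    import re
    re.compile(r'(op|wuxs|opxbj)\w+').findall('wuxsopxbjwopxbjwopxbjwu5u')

`findall` collects group 1 from the one match (1 total).

['wuxs']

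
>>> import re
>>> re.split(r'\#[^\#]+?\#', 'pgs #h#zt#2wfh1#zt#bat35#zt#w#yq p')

The string is cut at each match, leaving 5 pieces.

['pgs ', 'zt', 'zt', 'zt', 'yq p']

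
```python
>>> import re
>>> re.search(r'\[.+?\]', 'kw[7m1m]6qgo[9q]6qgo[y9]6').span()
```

(2, 8)

A non-greedy quantifier consumes as few characters as it can — just enough that the remainder of the pattern still matches from where it stops; whatever follows it matches normally.
The match spans [2:8] → '[7m1m]'.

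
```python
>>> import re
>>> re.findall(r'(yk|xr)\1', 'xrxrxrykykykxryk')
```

The backreference `\1` re-matches whatever the first group consumed, character for character.
One capturing group, so `findall` returns just the captured substring from each match — 2 in all.

['xr', 'yk']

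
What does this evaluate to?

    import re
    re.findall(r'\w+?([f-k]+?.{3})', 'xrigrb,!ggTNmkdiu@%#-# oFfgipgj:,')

['igrb', 'gTNm', 'iu@%', 'fgip']

This matches one or more of a word character (lazy); then one or more of a character in [f-k] (lazy), then exactly 3 of any character (captured).
With the lazy modifier that quantifier settles for the fewest repetitions that let the rest of the pattern succeed (the atoms after it are unaffected and can still be greedy).
Scanning left to right: at [0:6] match 'xrigrb', group 1 = 'igrb'; at [8:13] match 'ggTNm', group 1 = 'gTNm'; at [13:19] match 'kdiu@%', group 1 = 'iu@%'; at [23:29] match 'oFfgip', group 1 = 'fgip'.
Because there's exactly one group, `findall` drops the full match and keeps group 1 from each hit.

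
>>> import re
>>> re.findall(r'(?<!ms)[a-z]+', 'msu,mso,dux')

['msu', 'mso', 'dux']

The negative lookaround is zero-width — it rules out positions where the adjacent text would match, without consuming anything.
Walking the string: at [0:3] → 'msu'; at [4:7] → 'mso'; at [8:11] → 'dux'.
`findall` yields the raw match text (3 of them) because the pattern has no groups.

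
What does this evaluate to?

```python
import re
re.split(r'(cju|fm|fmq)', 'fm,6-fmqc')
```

Alternation tries branches left to right and keeps the first one that lets the overall match succeed at that position.
Matches to split on: at [0:2] → 'fm'; at [5:7] → 'fm'.
Because the pattern has a capturing group, `split` also inserts each captured text between the pieces.

['', 'fm', ',6-', 'fm', 'qc']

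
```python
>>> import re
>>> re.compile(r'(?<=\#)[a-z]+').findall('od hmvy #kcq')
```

['kcq']

The lookaround is zero-width — it requires the adjacent text to match without consuming it, so the asserted text isn't part of the match.
Matches: at [9:12] → 'kcq'.
No capturing groups, so `findall` returns the 1 full match string.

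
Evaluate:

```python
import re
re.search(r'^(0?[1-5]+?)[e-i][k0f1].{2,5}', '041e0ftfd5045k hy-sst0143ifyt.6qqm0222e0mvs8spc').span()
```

Pattern: anchored at the start of the string; then optionally a literal '0', then one or more of a character in [1-5] (lazy) (captured); then a character in [e-i], then one of [k0f1], then 2 to 5 of any character.
`search` walks the string left to right and returns the first match it finds.
The match spans [0:10] → '041e0ftfd5'.
Captured: group 1 = '041'.

(0, 10)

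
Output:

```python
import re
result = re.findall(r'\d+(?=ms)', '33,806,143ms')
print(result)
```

['143']

Lookahead/lookbehind check context without consuming it, so the matched span excludes the asserted characters.
Walking the string: at [7:10] → '143'.
Since nothing is captured, `findall` lists the 1 matched substring directly.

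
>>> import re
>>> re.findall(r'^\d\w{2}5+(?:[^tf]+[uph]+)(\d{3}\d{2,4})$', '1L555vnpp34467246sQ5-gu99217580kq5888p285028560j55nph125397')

['125397']

The pattern matches anchored at the start of the string; then a digit, then exactly 2 of a word character, then one or more of a literal '5'; then one or more of any character except [tf], then one or more of one of [uph] (non-capturing group); then exactly 3 of a digit, then 2 to 4 of a digit (captured); then anchored at the end.
Matches: at [0:59] match '1L555vnpp34467246sQ5-gu99217580kq5888p285028560j55nph125397', group 1 = '125397'.
One capturing group, so `findall` returns just the captured substring from the one match — 1 in all.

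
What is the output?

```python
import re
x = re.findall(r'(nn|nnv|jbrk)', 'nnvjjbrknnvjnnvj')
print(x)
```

['nn', 'jbrk', 'nn', 'nn']

The regex engine tests alternatives in the order written; an earlier branch that matches wins even if a later one would match more.
With a single group, `findall` returns only what that group captured — 4 items.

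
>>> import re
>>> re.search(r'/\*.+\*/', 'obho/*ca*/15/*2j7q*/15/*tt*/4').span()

(4, 28)

The match spans [4:28] → '/*ca*/15/*2j7q*/15/*tt*/'.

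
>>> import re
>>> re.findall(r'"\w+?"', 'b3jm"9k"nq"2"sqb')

['"9k"', '"2"']

No capturing groups, so `findall` returns the 2 full match strings.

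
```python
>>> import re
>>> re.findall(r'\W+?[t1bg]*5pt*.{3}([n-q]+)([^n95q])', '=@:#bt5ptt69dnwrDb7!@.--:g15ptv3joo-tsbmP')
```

[('n', 'w'), ('oo', '-')]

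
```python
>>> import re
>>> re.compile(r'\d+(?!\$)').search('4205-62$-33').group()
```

'4205'

The negative lookaround is zero-width — it rules out positions where the adjacent text would match, without consuming anything.
The match spans [0:4] → '4205'.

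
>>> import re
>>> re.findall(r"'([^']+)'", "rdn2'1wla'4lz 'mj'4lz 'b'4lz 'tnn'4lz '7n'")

['1wla', 'mj', 'b', 'tnn', '7n']

Walking the string: at [4:10] match "'1wla'", group 1 = '1wla'; at [14:18] match "'mj'", group 1 = 'mj'; at [22:25] match "'b'", group 1 = 'b'; at [29:34] match "'tnn'", group 1 = 'tnn'; at [38:42] match "'7n'", group 1 = '7n'.
One capturing group, so `findall` returns just the captured substring from each match — 5 in all.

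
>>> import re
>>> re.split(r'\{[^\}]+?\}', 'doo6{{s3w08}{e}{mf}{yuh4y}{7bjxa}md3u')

['doo6', '', '', '', '', 'md3u']

Each match becomes a cut point; 6 segments remain.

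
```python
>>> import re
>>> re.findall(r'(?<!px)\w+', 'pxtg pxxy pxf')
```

['pxtg', 'pxxy', 'pxf']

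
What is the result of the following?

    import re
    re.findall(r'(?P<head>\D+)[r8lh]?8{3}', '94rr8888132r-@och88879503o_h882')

Pattern: one or more of a non-digit (captured as 'head'); then optionally one of [r8lh], then exactly 3 of a literal '8'.
Matches: at [2:8] match 'rr8888', group 1 = 'rr'; at [11:20] match 'r-@och888', group 1 = 'r-@och'.
One capturing group, so `findall` returns just the captured substring from each match — 2 in all.

['rr', 'r-@och']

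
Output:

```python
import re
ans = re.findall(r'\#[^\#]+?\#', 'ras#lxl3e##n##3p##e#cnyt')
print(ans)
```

['#lxl3e#', '#n#', '#3p#', '#e#']

No capturing groups, so `findall` returns the 4 full match strings.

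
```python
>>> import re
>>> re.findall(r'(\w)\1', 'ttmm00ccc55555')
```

['t', 'm', '0', 'c', '5', '5']

After group 1 captures some text, `\1` only succeeds where that same text appears again.
Walking the string: at [0:2] match 'tt', group 1 = 't'; at [2:4] match 'mm', group 1 = 'm'; at [4:6] match '00', group 1 = '0'; at [6:8] match 'cc', group 1 = 'c'; at [9:11] match '55', group 1 = '5'; ….
With a single group, `findall` returns only what that group captured — 6 items.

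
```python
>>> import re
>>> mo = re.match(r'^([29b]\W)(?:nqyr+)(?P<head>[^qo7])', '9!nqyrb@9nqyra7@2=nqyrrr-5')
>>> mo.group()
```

'9!nqyrb'

`re.match` won't scan ahead — the pattern has to work from the very first character.
The match spans [0:7] → '9!nqyrb'.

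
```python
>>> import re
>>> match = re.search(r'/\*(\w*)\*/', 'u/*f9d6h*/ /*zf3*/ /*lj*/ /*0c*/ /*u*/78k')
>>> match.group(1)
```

'f9d6h'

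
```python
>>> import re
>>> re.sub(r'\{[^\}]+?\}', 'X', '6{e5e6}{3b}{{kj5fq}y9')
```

'6XXXy9'

Matches: at [1:7] → '{e5e6}'; at [7:11] → '{3b}'; at [11:19] → '{{kj5fq}'.
`sub` substitutes 'X' at each match site.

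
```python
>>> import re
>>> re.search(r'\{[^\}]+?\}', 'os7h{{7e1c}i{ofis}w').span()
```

(4, 11)

The match spans [4:11] → '{{7e1c}'.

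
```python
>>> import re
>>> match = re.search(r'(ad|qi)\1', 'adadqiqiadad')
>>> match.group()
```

After group 1 captures some text, `\1` only succeeds where that same text appears again.
`re.search` tries every starting position until one works.
The match spans [0:4] → 'adad'.
Captured: group 1 = 'ad'.

'adad'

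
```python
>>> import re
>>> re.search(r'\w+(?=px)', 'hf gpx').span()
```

(3, 4)

The `(?=…)`/`(?<=…)` assertion just peeks at neighbouring text; it doesn't advance the match position.
`search` walks the string left to right and returns the first match it finds.
The match spans [3:4] → 'g'.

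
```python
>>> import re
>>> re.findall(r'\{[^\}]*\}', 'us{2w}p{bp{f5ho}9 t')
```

Walking the string: at [2:6] → '{2w}'; at [7:16] → '{bp{f5ho}'.
No capturing groups, so `findall` returns the 2 full match strings.

['{2w}', '{bp{f5ho}']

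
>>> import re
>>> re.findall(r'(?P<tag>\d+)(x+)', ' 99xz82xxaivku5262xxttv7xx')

[('99', 'x'), ('82', 'xx'), ('5262', 'xx'), ('7', 'xx')]

The pattern matches one or more of a digit (captured as 'tag'); then one or more of a literal 'x' (captured).
Scanning left to right: at [1:4] match '99x', groups = ('99', 'x'); at [5:9] match '82xx', groups = ('82', 'xx'); at [14:20] match '5262xx', groups = ('5262', 'xx'); at [23:26] match '7xx', groups = ('7', 'xx').
With 2 capturing groups, `findall` returns a 2-tuple per match.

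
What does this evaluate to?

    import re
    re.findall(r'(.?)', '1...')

['1', '.', '.', '.', '']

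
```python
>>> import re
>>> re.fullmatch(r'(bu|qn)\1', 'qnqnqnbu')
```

None

`re.fullmatch` is like wrapping the pattern in `^…$` (in single-line mode).
Here the string isn't matched end-to-end, so the call returns None.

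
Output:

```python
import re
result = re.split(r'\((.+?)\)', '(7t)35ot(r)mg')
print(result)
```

A non-greedy quantifier consumes as few characters as it can — just enough that the remainder of the pattern still matches from where it stops; whatever follows it matches normally.
`re.split` interleaves the captured-group text with the surrounding fragments.

['', '7t', '35ot', 'r', 'mg']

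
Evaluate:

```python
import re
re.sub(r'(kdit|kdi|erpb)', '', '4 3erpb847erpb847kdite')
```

'4 3847847e'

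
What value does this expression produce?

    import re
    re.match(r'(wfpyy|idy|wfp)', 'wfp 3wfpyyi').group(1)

With `match`, the pattern is implicitly anchored at the beginning.
The match spans [0:3] → 'wfp'.
Captured: group 1 = 'wfp'.

'wfp'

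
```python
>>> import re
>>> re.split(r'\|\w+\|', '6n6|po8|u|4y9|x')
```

Matches to split on: at [3:8] → '|po8|'; at [9:14] → '|4y9|'.
Splitting on the pattern gives 3 pieces.

['6n6', 'u', 'x']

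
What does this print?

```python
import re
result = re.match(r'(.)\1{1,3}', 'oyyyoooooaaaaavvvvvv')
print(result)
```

None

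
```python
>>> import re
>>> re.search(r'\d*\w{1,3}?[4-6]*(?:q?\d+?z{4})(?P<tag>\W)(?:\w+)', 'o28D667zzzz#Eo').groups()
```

The match spans [1:14] → '28D667zzzz#Eo'.
Captured: group 1 = '#'.

('#',)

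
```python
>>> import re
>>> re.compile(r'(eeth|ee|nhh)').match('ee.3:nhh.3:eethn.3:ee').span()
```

(0, 2)

`re.match` only tries the pattern at the start of the string.
The match spans [0:2] → 'ee'.
Captured: group 1 = 'ee'.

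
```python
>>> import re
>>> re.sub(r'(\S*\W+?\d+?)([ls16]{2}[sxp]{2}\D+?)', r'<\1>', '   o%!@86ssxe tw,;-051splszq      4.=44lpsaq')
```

This matches zero or more of a non-whitespace character, then one or more of a non-word character (lazy), then one or more of a digit (lazy) (captured); then exactly 2 of one of [ls16], then exactly 2 of one of [sxp], then one or more of a non-digit (lazy) (captured).
A non-greedy quantifier consumes as few characters as it can — just enough that the remainder of the pattern still matches from where it stops; whatever follows it matches normally.
Matches: at [3:13] → 'o%!@86ssxe'.
Each match is replaced using the text its own group 1 captured.

'   <o%!@8> tw,;-051splszq      4.=44lpsaq'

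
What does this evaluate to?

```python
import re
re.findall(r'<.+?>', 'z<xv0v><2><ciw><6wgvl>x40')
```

A `+?`/`*?`/`{m,n}?` starts at its minimum and grows only as far as needed for what follows to match.
Matches: at [1:7] → '<xv0v>'; at [7:10] → '<2>'; at [10:15] → '<ciw>'; at [15:22] → '<6wgvl>'.
With no groups in the pattern, `findall` gives back each whole match — 4 here.

['<xv0v>', '<2>', '<ciw>', '<6wgvl>']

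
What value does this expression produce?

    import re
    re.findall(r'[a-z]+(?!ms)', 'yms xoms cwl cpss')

['yms', 'xoms', 'cwl', 'cpss']

The negative lookaround is zero-width — it rules out positions where the adjacent text would match, without consuming anything.
`findall` yields the raw match text (4 of them) because the pattern has no groups.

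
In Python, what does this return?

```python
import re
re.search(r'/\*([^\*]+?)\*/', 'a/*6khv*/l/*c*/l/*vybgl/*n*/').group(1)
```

`re.search` tries every starting position until one works.
The match spans [1:9] → '/*6khv*/'.
Captured: group 1 = '6khv'.

'6khv'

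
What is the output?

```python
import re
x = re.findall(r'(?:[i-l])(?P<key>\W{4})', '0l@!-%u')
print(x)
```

This matches a character in [i-l] (non-capturing group); then exactly 4 of a non-word character (captured as 'key').
Scanning left to right: at [1:6] match 'l@!-%', group 1 = '@!-%'.
With a single group, `findall` returns only what that group captured — 1 item.

['@!-%']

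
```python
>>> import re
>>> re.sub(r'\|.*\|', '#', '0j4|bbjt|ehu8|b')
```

'0j4#b'

Every occurrence is swapped for '#'.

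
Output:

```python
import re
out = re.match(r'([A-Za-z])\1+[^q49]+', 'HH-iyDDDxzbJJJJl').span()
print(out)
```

(0, 16)

`\1` has to match the exact text group 1 already captured.
`re.match` only tries the pattern at the start of the string.
The match spans [0:16] → 'HH-iyDDDxzbJJJJl'.
Captured: group 1 = 'H'.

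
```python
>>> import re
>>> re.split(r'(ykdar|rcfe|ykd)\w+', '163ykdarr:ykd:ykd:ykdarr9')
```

['163', 'ykdar', ':ykd:ykd:', 'ykdar', '']

`|` is ordered: at each position the engine commits to the first alternative that works.
Matches to split on: at [3:9] → 'ykdarr'; at [18:25] → 'ykdarr9'.
`re.split` interleaves the captured-group text with the surrounding fragments.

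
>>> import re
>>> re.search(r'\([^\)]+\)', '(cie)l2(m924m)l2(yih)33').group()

'(cie)'

The match spans [0:5] → '(cie)'.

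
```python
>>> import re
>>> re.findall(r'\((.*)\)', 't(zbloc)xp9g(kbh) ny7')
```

['zbloc)xp9g(kbh']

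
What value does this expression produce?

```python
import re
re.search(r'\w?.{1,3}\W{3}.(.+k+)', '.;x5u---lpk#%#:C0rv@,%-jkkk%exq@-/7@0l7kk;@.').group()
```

'x5u---lpk#%#:C0rv@,%-jkkk%exq@-/7@0l7kk'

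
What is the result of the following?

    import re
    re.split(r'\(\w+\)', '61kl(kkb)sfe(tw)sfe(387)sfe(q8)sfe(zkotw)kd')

Splitting on the pattern gives 6 pieces.

['61kl', 'sfe', 'sfe', 'sfe', 'sfe', 'kd']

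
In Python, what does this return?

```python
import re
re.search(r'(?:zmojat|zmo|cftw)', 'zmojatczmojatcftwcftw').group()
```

'zmojat'

`|` is ordered: at each position the engine commits to the first alternative that works.
`re.search` scans for the first position where the pattern succeeds.
The match spans [0:6] → 'zmojat'.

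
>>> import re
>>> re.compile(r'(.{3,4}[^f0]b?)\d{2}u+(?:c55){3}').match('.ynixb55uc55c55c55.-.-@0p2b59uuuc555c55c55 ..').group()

The pattern matches 3 to 4 of any character, then any character except [f0], then optionally a literal 'b' (captured); then exactly 2 of a digit, then one or more of the literal 'u', then the literal 'c55' repeated 3 times.
`re.match` only tries the pattern at the start of the string.
The match spans [0:18] → '.ynixb55uc55c55c55'.
Captured: group 1 = '.ynixb'.

'.ynixb55uc55c55c55'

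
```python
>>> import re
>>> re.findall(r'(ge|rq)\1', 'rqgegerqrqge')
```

After group 1 captures some text, `\1` only succeeds where that same text appears again.
With a single group, `findall` returns only what that group captured — 2 items.

['ge', 'rq']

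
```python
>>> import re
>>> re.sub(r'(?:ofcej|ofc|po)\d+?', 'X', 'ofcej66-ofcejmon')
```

'X6-ofcejmon'

Each match is replaced by 'X'.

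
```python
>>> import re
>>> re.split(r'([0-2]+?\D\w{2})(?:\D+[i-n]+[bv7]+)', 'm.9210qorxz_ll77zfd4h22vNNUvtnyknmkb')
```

['m.9', '210qor', 'zfd4h', '22vNN', '']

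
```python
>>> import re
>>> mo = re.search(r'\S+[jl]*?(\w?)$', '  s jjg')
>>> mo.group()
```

Pattern: one or more of a non-whitespace character, then zero or more of one of [jl] (lazy); then optionally a word character (captured); then anchored at the end.
The match spans [4:7] → 'jjg'.

'jjg'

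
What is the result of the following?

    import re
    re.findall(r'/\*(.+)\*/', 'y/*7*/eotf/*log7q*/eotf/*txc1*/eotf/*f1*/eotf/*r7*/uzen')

['7*/eotf/*log7q*/eotf/*txc1*/eotf/*f1*/eotf/*r7']

Scanning left to right: at [1:51] match '/*7*/eotf/*log7q*/eotf/*txc1*/eotf/*f1*/eotf/*r7*/', group 1 = '7*/eotf/*log7q*/eotf/*txc1*/eotf/*f1*/eotf/*r7'.
`findall` collects group 1 from the one match (1 total).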